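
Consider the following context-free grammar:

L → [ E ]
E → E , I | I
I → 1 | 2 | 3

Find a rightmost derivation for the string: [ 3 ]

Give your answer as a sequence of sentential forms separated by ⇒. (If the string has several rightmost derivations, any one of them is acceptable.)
Start with L.
Step 1: the rightmost non-terminal is L; apply L → [ E ]:  [ E ]
Step 2: the rightmost non-terminal is E; apply E → I:  [ I ]
Step 3: the rightmost non-terminal is I; apply I → 3:  [ 3 ]

Final answer: L ⇒ [ E ] ⇒ [ I ] ⇒ [ 3 ]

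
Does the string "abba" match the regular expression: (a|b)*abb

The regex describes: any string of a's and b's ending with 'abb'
No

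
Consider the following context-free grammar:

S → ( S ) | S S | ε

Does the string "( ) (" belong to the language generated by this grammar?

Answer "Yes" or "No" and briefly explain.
Each production adds parentheses only in matched pairs (S → ( S )) or none at all, so every derived string has equally many '(' and ')'. The string ( ) ( has two '(' and one ')', so it cannot be derived.

Final answer: No - no valid derivation exists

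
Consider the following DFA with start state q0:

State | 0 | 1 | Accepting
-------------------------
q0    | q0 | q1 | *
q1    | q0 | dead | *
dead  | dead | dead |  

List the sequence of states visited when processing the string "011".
q0 → q0 → q1 → dead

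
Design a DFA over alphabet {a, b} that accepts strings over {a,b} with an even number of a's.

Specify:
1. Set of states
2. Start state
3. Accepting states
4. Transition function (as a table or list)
One valid DFA (any DFA recognizing the same language is acceptable):
States: {q0, q1}
Start: q0
Accepting: {q0}
Transitions (accepting states marked with *):
State | a | b | Accepting
-------------------------
q0    | q1 | q0 | *
q1    | q0 | q1 |  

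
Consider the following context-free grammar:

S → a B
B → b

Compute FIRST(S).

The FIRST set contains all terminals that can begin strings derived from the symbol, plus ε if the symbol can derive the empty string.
S has the single production S → a B, whose right-hand side begins with the terminal a. So FIRST(S) = {a}.

Final answer: {a}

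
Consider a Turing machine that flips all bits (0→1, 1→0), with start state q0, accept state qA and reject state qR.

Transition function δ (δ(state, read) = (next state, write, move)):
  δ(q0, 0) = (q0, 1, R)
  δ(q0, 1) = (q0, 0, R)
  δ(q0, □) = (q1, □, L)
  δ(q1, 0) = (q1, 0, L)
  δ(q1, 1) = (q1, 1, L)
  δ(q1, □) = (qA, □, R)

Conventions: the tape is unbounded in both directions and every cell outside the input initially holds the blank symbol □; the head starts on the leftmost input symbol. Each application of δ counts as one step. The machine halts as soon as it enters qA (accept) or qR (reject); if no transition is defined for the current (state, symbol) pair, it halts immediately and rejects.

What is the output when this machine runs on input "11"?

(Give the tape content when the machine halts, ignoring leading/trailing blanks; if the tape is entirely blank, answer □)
Step 0: [q0]11 (head at position 0)
Step 1: δ(q0, 1) = (q0, 0, R)  ⊢  0[q0]1 (head at position 1)
Step 2: δ(q0, 1) = (q0, 0, R)  ⊢  00[q0]□ (head at position 2)
Step 3: δ(q0, □) = (q1, □, L)  ⊢  0[q1]0□ (head at position 1)
Step 4: δ(q1, 0) = (q1, 0, L)  ⊢  [q1]00□ (head at position 0)
Step 5: δ(q1, 0) = (q1, 0, L)  ⊢  [q1]□00□ (head at position -1)
Step 6: δ(q1, □) = (qA, □, R)  ⊢  □[qA]00□ (head at position 0)
The machine is in qA, so it halts and accepts.
Tape content when halted (ignoring surrounding blanks): 00

Final answer: Output: 00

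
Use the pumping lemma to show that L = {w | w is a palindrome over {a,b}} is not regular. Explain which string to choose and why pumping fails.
Language: L = {w | w is a palindrome over {a,b}} (strings that read the same forwards and backwards)
Step 1: Assume for contradiction that L is regular, with pumping length p.
Step 2: Choose s = a^p b a^p. Then s ∈ L (it reads the same forwards and backwards) and |s| ≥ p.
Step 3: Consider any decomposition s = xyz with |xy| ≤ p and |y| > 0. Since |xy| ≤ p and the first p symbols of s are all a's, y = a^k for some k with 1 ≤ k ≤ p.
Step 4: Pumping up (i = 2): xy²z = a^(p+k) b a^p. Its reverse is a^p b a^(p+k) ≠ a^(p+k) b a^p (the single b is no longer in the middle), so xy²z is not a palindrome and xy²z ∉ L.
This contradicts the pumping lemma, so L is not regular.

Final answer: Choose s = a^p b a^p. Since |xy| ≤ p, y = a^k with k ≥ 1. Then xy²z = a^(p+k) b a^p is not a palindrome, so ∉ L.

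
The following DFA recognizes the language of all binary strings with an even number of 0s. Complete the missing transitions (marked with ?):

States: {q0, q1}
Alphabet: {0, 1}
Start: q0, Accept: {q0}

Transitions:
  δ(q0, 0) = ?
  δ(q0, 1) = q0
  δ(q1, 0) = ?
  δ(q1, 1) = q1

What each state remembers (consistent with the given transitions and accept states):
  q0: an even number of 0s has been read so far
  q1: an odd number of 0s has been read so far
Filling in the missing entries:
  δ(q0, 0): in q0 (an even number of 0s has been read so far), after reading 0 we have: an odd number of 0s has been read so far → q1
  δ(q1, 0): in q1 (an odd number of 0s has been read so far), after reading 0 we have: an even number of 0s has been read so far → q0

Final answer: δ(q0, 0) = q1; δ(q1, 0) = q0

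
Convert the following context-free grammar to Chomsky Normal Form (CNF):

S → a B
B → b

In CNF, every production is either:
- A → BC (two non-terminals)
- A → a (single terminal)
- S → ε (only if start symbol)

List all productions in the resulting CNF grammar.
The grammar has no ε-productions or unit productions to eliminate.
S → a B has terminal a in a right-hand side of length ≥ 2: introduce T_a → a and use T_a in place of a.
B → b is already in CNF (single terminal) – keep it.
S → a B becomes S → T_a B.
Resulting CNF grammar (3 productions): T_a → a; B → b; S → T_a B

Final answer: T_a → a; B → b; S → T_a B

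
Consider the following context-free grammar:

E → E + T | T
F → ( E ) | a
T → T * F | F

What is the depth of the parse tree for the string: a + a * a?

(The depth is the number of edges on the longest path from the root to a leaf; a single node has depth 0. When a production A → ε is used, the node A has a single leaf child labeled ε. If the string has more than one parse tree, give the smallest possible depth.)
The grammar is unambiguous; the parse tree of a + a * a is:
E → E + T at the root (depth 0).
  Left E (depth 1) → T (2) → F (3) → a (4).
  Right T (depth 1) → T * F; that T (2) → F (3) → a (4); F (2) → a (3).
The longest root-to-leaf paths have 4 edges.
Depth = 4.

Final answer: 4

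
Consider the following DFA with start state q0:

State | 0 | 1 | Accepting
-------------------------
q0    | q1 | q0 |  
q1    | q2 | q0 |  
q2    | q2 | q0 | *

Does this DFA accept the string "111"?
Start in q0.
Read '1': q0 → q0
Read '1': q0 → q0
Read '1': q0 → q0
Final state q0 is not accepting, so the string is rejected.

Final answer: No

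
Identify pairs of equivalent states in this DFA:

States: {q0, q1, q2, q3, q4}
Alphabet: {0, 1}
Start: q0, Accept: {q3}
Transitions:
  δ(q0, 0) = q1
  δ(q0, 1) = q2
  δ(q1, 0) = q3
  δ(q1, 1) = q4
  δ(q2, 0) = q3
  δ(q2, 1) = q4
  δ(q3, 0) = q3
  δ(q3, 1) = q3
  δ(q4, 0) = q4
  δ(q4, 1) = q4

Using the table-filling algorithm:
Round 0 – mark pairs where exactly one state is accepting: (q0,q3), (q1,q3), (q2,q3), (q3,q4)
Round 1 – newly marked: (q0,q1) [on 0: q1 vs q3, already marked]; (q0,q2) [on 0: q1 vs q3, already marked]; (q1,q4) [on 0: q3 vs q4, already marked]; (q2,q4) [on 0: q3 vs q4, already marked]
Round 2 – newly marked: (q0,q4) [on 0: q1 vs q4, already marked]
No further pairs can be marked.
(q1, q2) unmarked: δ(q1,0)=q3, δ(q2,0)=q3; δ(q1,1)=q4, δ(q2,1)=q4 → equivalent
Equivalent pairs: (q1, q2)

Final answer: Equivalent pairs: (q1, q2)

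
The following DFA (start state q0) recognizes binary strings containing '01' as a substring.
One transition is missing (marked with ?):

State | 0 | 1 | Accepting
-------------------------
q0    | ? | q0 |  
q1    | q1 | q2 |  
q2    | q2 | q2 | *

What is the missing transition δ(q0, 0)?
q1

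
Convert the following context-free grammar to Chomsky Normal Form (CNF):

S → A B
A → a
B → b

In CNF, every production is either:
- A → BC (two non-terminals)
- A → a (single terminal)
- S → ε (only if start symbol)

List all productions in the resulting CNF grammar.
The grammar has no ε-productions or unit productions to eliminate.
S → A B is already in CNF (two non-terminals) – keep it.
A → a is already in CNF (single terminal) – keep it.
B → b is already in CNF (single terminal) – keep it.
Resulting CNF grammar (3 productions): A → a; B → b; S → A B

Final answer: A → a; B → b; S → A B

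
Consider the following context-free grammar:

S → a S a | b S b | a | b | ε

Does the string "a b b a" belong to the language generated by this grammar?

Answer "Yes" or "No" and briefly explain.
A derivation exists: S ⇒ a S a ⇒ a b S b a ⇒ a b b a (using S → a S a, S → b S b, then S → ε).

Final answer: Yes - a valid derivation exists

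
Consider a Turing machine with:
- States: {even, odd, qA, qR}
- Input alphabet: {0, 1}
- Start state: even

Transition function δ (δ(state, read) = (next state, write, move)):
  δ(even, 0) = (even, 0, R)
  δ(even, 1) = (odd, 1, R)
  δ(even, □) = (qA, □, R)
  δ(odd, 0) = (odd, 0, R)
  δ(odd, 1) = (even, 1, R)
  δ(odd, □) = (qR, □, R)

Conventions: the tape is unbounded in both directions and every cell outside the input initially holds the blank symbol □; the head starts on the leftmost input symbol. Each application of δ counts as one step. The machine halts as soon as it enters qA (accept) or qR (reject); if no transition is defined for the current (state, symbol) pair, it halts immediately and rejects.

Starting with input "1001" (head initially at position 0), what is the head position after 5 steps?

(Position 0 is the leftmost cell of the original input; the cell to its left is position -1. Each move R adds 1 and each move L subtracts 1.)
Step 0: [even]1001 (head at position 0)
Step 1: δ(even, 1) = (odd, 1, R)  ⊢  1[odd]001 (head at position 1)
Step 2: δ(odd, 0) = (odd, 0, R)  ⊢  10[odd]01 (head at position 2)
Step 3: δ(odd, 0) = (odd, 0, R)  ⊢  100[odd]1 (head at position 3)
Step 4: δ(odd, 1) = (even, 1, R)  ⊢  1001[even]□ (head at position 4)
Step 5: δ(even, □) = (qA, □, R)  ⊢  1001□[qA]□ (head at position 5)
Head position after 5 steps: 5

Final answer: Position 5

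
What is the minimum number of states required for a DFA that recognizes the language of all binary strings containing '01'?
Language: binary strings containing '01'
Lower bound (Myhill–Nerode): the prefixes ε, 0, 01 are pairwise distinguishable:
  ε vs 01: suffix ε distinguishes them (ε is rejected, 01 is accepted)
  0 vs 01: suffix ε distinguishes them (0 is rejected, 01 is accepted)
  ε vs 0: suffix 1 distinguishes them (ε·1 = 1 is rejected, 0·1 = 01 is accepted)
So any DFA needs at least 3 states.
Upper bound: a DFA with 3 states exists (one state per class above: 'no progress', 'last symbol 0', and 'seen 01' (accepting sink)).
Minimum states: 3

Final answer: 3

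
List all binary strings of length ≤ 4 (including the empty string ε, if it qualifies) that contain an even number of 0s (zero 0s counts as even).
Checking every binary string of length 0 to 4:
  Length 0: accepted: ε | rejected: (none)
  Length 1: accepted: 1 | rejected: 0
  Length 2: accepted: 00, 11 | rejected: 01, 10
  Length 3: accepted: 001, 010, 100, 111 | rejected: 000, 011, 101, 110
  Length 4: accepted: 0000, 0011, 0101, 0110, 1001, 1010, 1100, 1111 | rejected: 0001, 0010, 0100, 0111, 1000, 1011, 1101, 1110
Total: 16 string(s).

Final answer: ε, 1, 00, 11, 001, 010, 100, 111, 0000, 0011, 0101, 0110, 1001, 1010, 1100, 1111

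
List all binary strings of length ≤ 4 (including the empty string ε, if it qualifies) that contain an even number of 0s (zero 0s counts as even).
Checking every binary string of length 0 to 4:
  Length 0: accepted: ε | rejected: (none)
  Length 1: accepted: 1 | rejected: 0
  Length 2: accepted: 00, 11 | rejected: 01, 10
  Length 3: accepted: 001, 010, 100, 111 | rejected: 000, 011, 101, 110
  Length 4: accepted: 0000, 0011, 0101, 0110, 1001, 1010, 1100, 1111 | rejected: 0001, 0010, 0100, 0111, 1000, 1011, 1101, 1110
Total: 16 string(s).

Final answer: ε, 1, 00, 11, 001, 010, 100, 111, 0000, 0011, 0101, 0110, 1001, 1010, 1100, 1111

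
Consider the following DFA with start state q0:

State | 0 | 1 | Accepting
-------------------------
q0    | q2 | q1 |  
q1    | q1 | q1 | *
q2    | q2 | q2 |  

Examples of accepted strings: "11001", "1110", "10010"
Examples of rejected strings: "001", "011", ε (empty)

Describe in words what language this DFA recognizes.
non-empty binary strings starting with 1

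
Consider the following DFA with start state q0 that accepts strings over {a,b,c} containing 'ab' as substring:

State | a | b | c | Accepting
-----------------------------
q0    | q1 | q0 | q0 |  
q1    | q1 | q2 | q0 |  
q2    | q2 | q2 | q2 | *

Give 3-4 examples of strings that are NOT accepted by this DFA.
Any strings that end in a non-accepting state work; for example:
"acb": q0 → q1 → q0 → q0; q0 is not accepting → rejected
"cca": q0 → q0 → q0 → q1; q1 is not accepting → rejected
"bcca": q0 → q0 → q0 → q0 → q1; q1 is not accepting → rejected
"cbcc": q0 → q0 → q0 → q0 → q0; q0 is not accepting → rejected

Final answer: "acb", "cca", "bcca", "cbcc"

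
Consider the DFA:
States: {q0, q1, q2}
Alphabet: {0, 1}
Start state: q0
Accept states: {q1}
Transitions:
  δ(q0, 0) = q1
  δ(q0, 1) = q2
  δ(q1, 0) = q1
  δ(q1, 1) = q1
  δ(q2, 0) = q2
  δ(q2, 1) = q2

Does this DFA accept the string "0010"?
Processing string "0010":
  q0 --0--> q1
  q1 --0--> q1
  q1 --1--> q1
  q1 --0--> q1
Final state: q1
Accept states: {q1}
q1 is an accept state, so the string is accepted.

Final answer: Yes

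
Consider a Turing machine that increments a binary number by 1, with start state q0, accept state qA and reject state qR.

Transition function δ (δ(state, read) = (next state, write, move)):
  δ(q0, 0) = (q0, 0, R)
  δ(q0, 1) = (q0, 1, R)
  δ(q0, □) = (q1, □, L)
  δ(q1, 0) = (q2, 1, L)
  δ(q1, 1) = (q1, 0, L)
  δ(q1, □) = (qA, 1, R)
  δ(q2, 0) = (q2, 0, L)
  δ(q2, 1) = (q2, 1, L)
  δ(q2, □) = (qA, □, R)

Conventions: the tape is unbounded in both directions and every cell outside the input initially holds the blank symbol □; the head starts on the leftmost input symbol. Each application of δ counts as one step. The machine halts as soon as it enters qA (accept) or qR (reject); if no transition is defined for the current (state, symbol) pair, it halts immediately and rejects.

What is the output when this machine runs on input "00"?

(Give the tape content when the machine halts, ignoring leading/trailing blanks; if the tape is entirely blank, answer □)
Step 0: [q0]00 (head at position 0)
Step 1: δ(q0, 0) = (q0, 0, R)  ⊢  0[q0]0 (head at position 1)
Step 2: δ(q0, 0) = (q0, 0, R)  ⊢  00[q0]□ (head at position 2)
Step 3: δ(q0, □) = (q1, □, L)  ⊢  0[q1]0□ (head at position 1)
Step 4: δ(q1, 0) = (q2, 1, L)  ⊢  [q2]01□ (head at position 0)
Step 5: δ(q2, 0) = (q2, 0, L)  ⊢  [q2]□01□ (head at position -1)
Step 6: δ(q2, □) = (qA, □, R)  ⊢  □[qA]01□ (head at position 0)
The machine is in qA, so it halts and accepts.
Tape content when halted (ignoring surrounding blanks): 01

Final answer: Output: 01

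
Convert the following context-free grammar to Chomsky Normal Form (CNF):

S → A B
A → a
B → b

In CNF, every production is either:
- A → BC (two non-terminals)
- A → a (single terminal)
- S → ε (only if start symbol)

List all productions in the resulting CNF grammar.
The grammar has no ε-productions or unit productions to eliminate.
S → A B is already in CNF (two non-terminals) – keep it.
A → a is already in CNF (single terminal) – keep it.
B → b is already in CNF (single terminal) – keep it.
Resulting CNF grammar (3 productions): A → a; B → b; S → A B

Final answer: A → a; B → b; S → A B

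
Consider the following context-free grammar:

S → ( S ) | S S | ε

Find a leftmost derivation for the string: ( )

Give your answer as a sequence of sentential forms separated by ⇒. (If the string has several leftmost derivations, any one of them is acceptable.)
Start with S.
Step 1: the leftmost non-terminal is S; apply S → ( S ):  ( S )
Step 2: the leftmost non-terminal is S; apply S → ε:  ( )

Final answer: S ⇒ ( S ) ⇒ ( )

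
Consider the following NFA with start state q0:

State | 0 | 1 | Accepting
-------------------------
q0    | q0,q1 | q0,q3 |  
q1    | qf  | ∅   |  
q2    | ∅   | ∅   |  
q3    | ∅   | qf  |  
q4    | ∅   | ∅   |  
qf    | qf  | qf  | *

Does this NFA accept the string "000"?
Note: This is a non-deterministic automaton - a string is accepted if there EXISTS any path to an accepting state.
Track the set of states the NFA could be in: start {q0}
Read '0': {q0} → {q0, q1}
Read '0': {q0, q1} → {q0, q1, qf}
Read '0': {q0, q1, qf} → {q0, q1, qf}
Final set {q0, q1, qf} contains accepting state(s) {qf} → accepted.

Final answer: Yes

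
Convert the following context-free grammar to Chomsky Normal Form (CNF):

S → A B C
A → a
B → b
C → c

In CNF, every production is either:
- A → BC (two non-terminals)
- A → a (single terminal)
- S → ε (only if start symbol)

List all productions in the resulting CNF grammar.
The grammar has no ε-productions or unit productions to eliminate.
A → a is already in CNF (single terminal) – keep it.
B → b is already in CNF (single terminal) – keep it.
C → c is already in CNF (single terminal) – keep it.
S → A B C has 3 symbols on the right: break it into binary productions S → A X0, X0 → B C.
Resulting CNF grammar (5 productions): A → a; B → b; C → c; S → A X0; X0 → B C

Final answer: A → a; B → b; C → c; S → A X0; X0 → B C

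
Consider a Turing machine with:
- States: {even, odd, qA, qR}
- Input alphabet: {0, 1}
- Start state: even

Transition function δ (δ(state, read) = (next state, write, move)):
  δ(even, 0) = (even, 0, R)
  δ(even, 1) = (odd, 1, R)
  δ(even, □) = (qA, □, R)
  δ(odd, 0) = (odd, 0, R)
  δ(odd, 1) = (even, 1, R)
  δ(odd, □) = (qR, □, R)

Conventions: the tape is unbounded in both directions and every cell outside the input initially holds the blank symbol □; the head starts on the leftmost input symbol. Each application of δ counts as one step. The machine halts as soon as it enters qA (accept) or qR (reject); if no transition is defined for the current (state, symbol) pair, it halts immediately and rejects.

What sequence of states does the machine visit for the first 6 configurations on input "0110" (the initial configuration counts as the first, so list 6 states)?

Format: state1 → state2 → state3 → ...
Step 0: [even]0110 (head at position 0)
Step 1: δ(even, 0) = (even, 0, R)  ⊢  0[even]110 (head at position 1)
Step 2: δ(even, 1) = (odd, 1, R)  ⊢  01[odd]10 (head at position 2)
Step 3: δ(odd, 1) = (even, 1, R)  ⊢  011[even]0 (head at position 3)
Step 4: δ(even, 0) = (even, 0, R)  ⊢  0110[even]□ (head at position 4)
Step 5: δ(even, □) = (qA, □, R)  ⊢  0110□[qA]□ (head at position 5)
Reading off the states of these 6 configurations: even → even → odd → even → even → qA

Final answer: even → even → odd → even → even → qA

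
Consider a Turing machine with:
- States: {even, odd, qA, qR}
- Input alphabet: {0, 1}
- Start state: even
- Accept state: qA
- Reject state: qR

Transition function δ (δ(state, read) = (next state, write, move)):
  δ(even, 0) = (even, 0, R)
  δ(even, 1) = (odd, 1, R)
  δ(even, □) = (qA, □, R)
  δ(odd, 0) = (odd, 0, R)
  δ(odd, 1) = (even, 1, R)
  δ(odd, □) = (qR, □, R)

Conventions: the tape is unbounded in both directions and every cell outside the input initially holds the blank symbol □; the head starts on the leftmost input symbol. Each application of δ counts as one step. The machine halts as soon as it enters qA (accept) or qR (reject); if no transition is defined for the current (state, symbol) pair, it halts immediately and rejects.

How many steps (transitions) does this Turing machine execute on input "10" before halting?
Step 0: [even]10 (head at position 0)
Step 1: δ(even, 1) = (odd, 1, R)  ⊢  1[odd]0 (head at position 1)
Step 2: δ(odd, 0) = (odd, 0, R)  ⊢  10[odd]□ (head at position 2)
Step 3: δ(odd, □) = (qR, □, R)  ⊢  10□[qR]□ (head at position 3)
The machine is in qR, so it halts and rejects.
Number of transitions executed: 3.

Final answer: 3 steps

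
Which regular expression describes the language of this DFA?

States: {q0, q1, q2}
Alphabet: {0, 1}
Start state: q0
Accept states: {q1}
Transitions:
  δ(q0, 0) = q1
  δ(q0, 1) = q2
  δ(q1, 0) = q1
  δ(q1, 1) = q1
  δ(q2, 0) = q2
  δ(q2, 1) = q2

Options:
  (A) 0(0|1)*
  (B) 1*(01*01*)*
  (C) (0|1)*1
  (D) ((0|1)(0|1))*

Testing sample strings against the DFA:
  '001' -> accepted
  '011' -> accepted
  '00' -> accepted
  '000' -> accepted
Checking each option for a counterexample:
  (A) 0(0|1)*: agrees with the DFA on all strings of length ≤ 4
  (B) 1*(01*01*)*: ε is rejected by the DFA but matches the regex → eliminated
  (C) (0|1)*1: '0' is accepted by the DFA but does not match the regex → eliminated
  (D) ((0|1)(0|1))*: ε is rejected by the DFA but matches the regex → eliminated
Only (A) 0(0|1)* is consistent with the DFA.

Final answer: (A) 0(0|1)*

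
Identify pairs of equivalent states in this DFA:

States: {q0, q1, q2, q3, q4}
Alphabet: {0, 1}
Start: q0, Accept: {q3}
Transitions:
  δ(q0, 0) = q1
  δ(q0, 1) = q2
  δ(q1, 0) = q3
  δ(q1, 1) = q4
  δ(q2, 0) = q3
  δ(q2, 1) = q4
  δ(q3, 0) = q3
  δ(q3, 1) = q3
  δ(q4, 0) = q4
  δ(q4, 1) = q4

Using the table-filling algorithm:
Round 0 – mark pairs where exactly one state is accepting: (q0,q3), (q1,q3), (q2,q3), (q3,q4)
Round 1 – newly marked: (q0,q1) [on 0: q1 vs q3, already marked]; (q0,q2) [on 0: q1 vs q3, already marked]; (q1,q4) [on 0: q3 vs q4, already marked]; (q2,q4) [on 0: q3 vs q4, already marked]
Round 2 – newly marked: (q0,q4) [on 0: q1 vs q4, already marked]
No further pairs can be marked.
(q1, q2) unmarked: δ(q1,0)=q3, δ(q2,0)=q3; δ(q1,1)=q4, δ(q2,1)=q4 → equivalent
Equivalent pairs: (q1, q2)

Final answer: Equivalent pairs: (q1, q2)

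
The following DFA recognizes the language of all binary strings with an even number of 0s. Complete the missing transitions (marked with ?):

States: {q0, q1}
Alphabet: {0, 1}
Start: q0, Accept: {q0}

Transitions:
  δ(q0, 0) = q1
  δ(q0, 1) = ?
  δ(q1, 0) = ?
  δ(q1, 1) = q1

What each state remembers (consistent with the given transitions and accept states):
  q0: an even number of 0s has been read so far
  q1: an odd number of 0s has been read so far
Filling in the missing entries:
  δ(q0, 1): in q0 (an even number of 0s has been read so far), after reading 1 we have: an even number of 0s has been read so far → q0
  δ(q1, 0): in q1 (an odd number of 0s has been read so far), after reading 0 we have: an even number of 0s has been read so far → q0

Final answer: δ(q0, 1) = q0; δ(q1, 0) = q0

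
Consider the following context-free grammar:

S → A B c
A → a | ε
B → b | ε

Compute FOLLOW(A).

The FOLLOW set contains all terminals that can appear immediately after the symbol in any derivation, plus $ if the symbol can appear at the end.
A occurs in S → A B c followed by B c. Add FIRST(B) minus ε = {b}; B is nullable (B → ε), so what follows B can also follow A: the terminal c. FOLLOW(A) = {b, c}.

Final answer: {b, c}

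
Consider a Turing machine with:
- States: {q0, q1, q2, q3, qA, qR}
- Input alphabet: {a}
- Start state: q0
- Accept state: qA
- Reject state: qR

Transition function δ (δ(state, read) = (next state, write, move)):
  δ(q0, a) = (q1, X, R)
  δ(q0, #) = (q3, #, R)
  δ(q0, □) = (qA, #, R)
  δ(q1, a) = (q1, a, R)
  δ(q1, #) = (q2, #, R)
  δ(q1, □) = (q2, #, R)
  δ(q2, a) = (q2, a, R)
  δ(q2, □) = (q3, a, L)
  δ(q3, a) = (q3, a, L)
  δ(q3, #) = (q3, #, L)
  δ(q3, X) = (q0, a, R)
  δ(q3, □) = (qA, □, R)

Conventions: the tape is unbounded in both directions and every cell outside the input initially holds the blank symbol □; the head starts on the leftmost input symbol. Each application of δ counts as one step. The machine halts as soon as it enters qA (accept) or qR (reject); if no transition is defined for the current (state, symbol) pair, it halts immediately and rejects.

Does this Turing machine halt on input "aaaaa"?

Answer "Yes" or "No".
Trace (configuration after each step, as tape_left[state]tape_right with head position):
Step 0: [q0]aaaaa (head at position 0)
Step 1: X[q1]aaaa (head 1)
Step 2: Xa[q1]aaa (head 2)
Step 3: Xaa[q1]aa (head 3)
Step 4: Xaaa[q1]a (head 4)
Step 5: Xaaaa[q1]□ (head 5)
Step 6: Xaaaa#[q2]□ (head 6)
Step 7: Xaaaa[q3]#a (head 5)
Step 8: Xaaa[q3]a#a (head 4)
Step 9: Xaa[q3]aa#a (head 3)
Step 10: Xa[q3]aaa#a (head 2)
Step 11: X[q3]aaaa#a (head 1)
Step 12: [q3]Xaaaa#a (head 0)
Step 13: a[q0]aaaa#a (head 1)
Step 14: aX[q1]aaa#a (head 2)
Step 15: aXa[q1]aa#a (head 3)
Step 16: aXaa[q1]a#a (head 4)
Step 17: aXaaa[q1]#a (head 5)
Step 18: aXaaa#[q2]a (head 6)
Step 19: aXaaa#a[q2]□ (head 7)
Step 20: aXaaa#[q3]aa (head 6)
Step 21: aXaaa[q3]#aa (head 5)
Step 22: aXaa[q3]a#aa (head 4)
Step 23: aXa[q3]aa#aa (head 3)
Step 24: aX[q3]aaa#aa (head 2)
Step 25: a[q3]Xaaa#aa (head 1)
Step 26: aa[q0]aaa#aa (head 2)
Step 27: aaX[q1]aa#aa (head 3)
Step 28: aaXa[q1]a#aa (head 4)
Step 29: aaXaa[q1]#aa (head 5)
Step 30: aaXaa#[q2]aa (head 6)
Step 31: aaXaa#a[q2]a (head 7)
Step 32: aaXaa#aa[q2]□ (head 8)
Step 33: aaXaa#a[q3]aa (head 7)
Step 34: aaXaa#[q3]aaa (head 6)
Step 35: aaXaa[q3]#aaa (head 5)
Step 36: aaXa[q3]a#aaa (head 4)
Step 37: aaX[q3]aa#aaa (head 3)
Step 38: aa[q3]Xaa#aaa (head 2)
Step 39: aaa[q0]aa#aaa (head 3)
Step 40: aaaX[q1]a#aaa (head 4)
Step 41: aaaXa[q1]#aaa (head 5)
Step 42: aaaXa#[q2]aaa (head 6)
Step 43: aaaXa#a[q2]aa (head 7)
Step 44: aaaXa#aa[q2]a (head 8)
Step 45: aaaXa#aaa[q2]□ (head 9)
Step 46: aaaXa#aa[q3]aa (head 8)
Step 47: aaaXa#a[q3]aaa (head 7)
Step 48: aaaXa#[q3]aaaa (head 6)
Step 49: aaaXa[q3]#aaaa (head 5)
Step 50: aaaX[q3]a#aaaa (head 4)
Step 51: aaa[q3]Xa#aaaa (head 3)
Step 52: aaaa[q0]a#aaaa (head 4)
Step 53: aaaaX[q1]#aaaa (head 5)
Step 54: aaaaX#[q2]aaaa (head 6)
Step 55: aaaaX#a[q2]aaa (head 7)
Step 56: aaaaX#aa[q2]aa (head 8)
Step 57: aaaaX#aaa[q2]a (head 9)
Step 58: aaaaX#aaaa[q2]□ (head 10)
Step 59: aaaaX#aaa[q3]aa (head 9)
Step 60: aaaaX#aa[q3]aaa (head 8)
Step 61: aaaaX#a[q3]aaaa (head 7)
Step 62: aaaaX#[q3]aaaaa (head 6)
Step 63: aaaaX[q3]#aaaaa (head 5)
Step 64: aaaa[q3]X#aaaaa (head 4)
Step 65: aaaaa[q0]#aaaaa (head 5)
Step 66: aaaaa#[q3]aaaaa (head 6)
Step 67: aaaaa[q3]#aaaaa (head 5)
Step 68: aaaa[q3]a#aaaaa (head 4)
Step 69: aaa[q3]aa#aaaaa (head 3)
Step 70: aa[q3]aaa#aaaaa (head 2)
Step 71: a[q3]aaaa#aaaaa (head 1)
Step 72: [q3]aaaaa#aaaaa (head 0)
Step 73: [q3]□aaaaa#aaaaa (head -1)
Step 74: □[qA]aaaaa#aaaaa (head 0)
The machine is in qA, so it halts and accepts.
It halts after 74 steps.

Final answer: Yes - halts after 74 steps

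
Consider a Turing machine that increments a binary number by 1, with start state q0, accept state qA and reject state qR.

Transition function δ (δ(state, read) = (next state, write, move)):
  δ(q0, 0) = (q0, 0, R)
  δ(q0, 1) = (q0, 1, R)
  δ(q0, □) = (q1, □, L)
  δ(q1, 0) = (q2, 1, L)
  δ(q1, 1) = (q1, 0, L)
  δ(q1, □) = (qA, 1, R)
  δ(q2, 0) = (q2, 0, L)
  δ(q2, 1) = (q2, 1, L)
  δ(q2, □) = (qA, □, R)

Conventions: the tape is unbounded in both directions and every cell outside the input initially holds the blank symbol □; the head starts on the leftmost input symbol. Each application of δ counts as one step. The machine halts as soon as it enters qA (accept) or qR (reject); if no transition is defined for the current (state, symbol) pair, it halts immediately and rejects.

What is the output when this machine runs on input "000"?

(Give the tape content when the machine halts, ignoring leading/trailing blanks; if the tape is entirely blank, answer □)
Step 0: [q0]000 (head at position 0)
Step 1: δ(q0, 0) = (q0, 0, R)  ⊢  0[q0]00 (head at position 1)
Step 2: δ(q0, 0) = (q0, 0, R)  ⊢  00[q0]0 (head at position 2)
Step 3: δ(q0, 0) = (q0, 0, R)  ⊢  000[q0]□ (head at position 3)
Step 4: δ(q0, □) = (q1, □, L)  ⊢  00[q1]0□ (head at position 2)
Step 5: δ(q1, 0) = (q2, 1, L)  ⊢  0[q2]01□ (head at position 1)
Step 6: δ(q2, 0) = (q2, 0, L)  ⊢  [q2]001□ (head at position 0)
Step 7: δ(q2, 0) = (q2, 0, L)  ⊢  [q2]□001□ (head at position -1)
Step 8: δ(q2, □) = (qA, □, R)  ⊢  □[qA]001□ (head at position 0)
The machine is in qA, so it halts and accepts.
Tape content when halted (ignoring surrounding blanks): 001

Final answer: Output: 001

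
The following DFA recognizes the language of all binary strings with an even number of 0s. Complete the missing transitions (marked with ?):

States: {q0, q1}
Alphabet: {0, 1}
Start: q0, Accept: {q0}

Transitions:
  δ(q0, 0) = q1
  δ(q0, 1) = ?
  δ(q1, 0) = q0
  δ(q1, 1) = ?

What each state remembers (consistent with the given transitions and accept states):
  q0: an even number of 0s has been read so far
  q1: an odd number of 0s has been read so far
Filling in the missing entries:
  δ(q0, 1): in q0 (an even number of 0s has been read so far), after reading 1 we have: an even number of 0s has been read so far → q0
  δ(q1, 1): in q1 (an odd number of 0s has been read so far), after reading 1 we have: an odd number of 0s has been read so far → q1

Final answer: δ(q0, 1) = q0; δ(q1, 1) = q1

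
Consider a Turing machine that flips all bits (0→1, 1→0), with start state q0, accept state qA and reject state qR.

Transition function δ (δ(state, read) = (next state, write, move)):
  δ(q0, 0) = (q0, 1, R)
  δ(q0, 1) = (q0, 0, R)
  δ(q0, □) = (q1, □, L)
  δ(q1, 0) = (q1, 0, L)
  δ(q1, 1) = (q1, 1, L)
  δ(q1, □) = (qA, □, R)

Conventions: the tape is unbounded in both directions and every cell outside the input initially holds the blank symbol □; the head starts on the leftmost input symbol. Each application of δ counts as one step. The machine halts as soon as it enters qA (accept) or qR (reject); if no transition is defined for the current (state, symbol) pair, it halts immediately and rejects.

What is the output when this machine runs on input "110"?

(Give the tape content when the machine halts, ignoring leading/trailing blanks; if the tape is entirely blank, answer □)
Step 0: [q0]110 (head at position 0)
Step 1: δ(q0, 1) = (q0, 0, R)  ⊢  0[q0]10 (head at position 1)
Step 2: δ(q0, 1) = (q0, 0, R)  ⊢  00[q0]0 (head at position 2)
Step 3: δ(q0, 0) = (q0, 1, R)  ⊢  001[q0]□ (head at position 3)
Step 4: δ(q0, □) = (q1, □, L)  ⊢  00[q1]1□ (head at position 2)
Step 5: δ(q1, 1) = (q1, 1, L)  ⊢  0[q1]01□ (head at position 1)
Step 6: δ(q1, 0) = (q1, 0, L)  ⊢  [q1]001□ (head at position 0)
Step 7: δ(q1, 0) = (q1, 0, L)  ⊢  [q1]□001□ (head at position -1)
Step 8: δ(q1, □) = (qA, □, R)  ⊢  □[qA]001□ (head at position 0)
The machine is in qA, so it halts and accepts.
Tape content when halted (ignoring surrounding blanks): 001

Final answer: Output: 001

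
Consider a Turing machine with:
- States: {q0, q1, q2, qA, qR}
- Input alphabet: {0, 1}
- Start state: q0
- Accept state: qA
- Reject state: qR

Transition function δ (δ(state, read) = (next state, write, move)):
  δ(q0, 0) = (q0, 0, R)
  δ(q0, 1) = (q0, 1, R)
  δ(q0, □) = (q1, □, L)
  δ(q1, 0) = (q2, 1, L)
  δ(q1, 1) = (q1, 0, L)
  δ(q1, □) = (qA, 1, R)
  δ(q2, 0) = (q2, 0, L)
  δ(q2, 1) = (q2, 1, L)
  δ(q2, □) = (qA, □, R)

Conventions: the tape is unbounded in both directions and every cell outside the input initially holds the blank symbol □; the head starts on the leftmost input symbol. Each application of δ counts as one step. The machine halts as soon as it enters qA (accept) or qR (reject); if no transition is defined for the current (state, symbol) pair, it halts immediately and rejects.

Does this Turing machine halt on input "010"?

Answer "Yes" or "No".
Step 0: [q0]010 (head at position 0)
Step 1: δ(q0, 0) = (q0, 0, R)  ⊢  0[q0]10 (head at position 1)
Step 2: δ(q0, 1) = (q0, 1, R)  ⊢  01[q0]0 (head at position 2)
Step 3: δ(q0, 0) = (q0, 0, R)  ⊢  010[q0]□ (head at position 3)
Step 4: δ(q0, □) = (q1, □, L)  ⊢  01[q1]0□ (head at position 2)
Step 5: δ(q1, 0) = (q2, 1, L)  ⊢  0[q2]11□ (head at position 1)
Step 6: δ(q2, 1) = (q2, 1, L)  ⊢  [q2]011□ (head at position 0)
Step 7: δ(q2, 0) = (q2, 0, L)  ⊢  [q2]□011□ (head at position -1)
Step 8: δ(q2, □) = (qA, □, R)  ⊢  □[qA]011□ (head at position 0)
The machine is in qA, so it halts and accepts.
It halts after 8 steps.

Final answer: Yes - halts after 8 steps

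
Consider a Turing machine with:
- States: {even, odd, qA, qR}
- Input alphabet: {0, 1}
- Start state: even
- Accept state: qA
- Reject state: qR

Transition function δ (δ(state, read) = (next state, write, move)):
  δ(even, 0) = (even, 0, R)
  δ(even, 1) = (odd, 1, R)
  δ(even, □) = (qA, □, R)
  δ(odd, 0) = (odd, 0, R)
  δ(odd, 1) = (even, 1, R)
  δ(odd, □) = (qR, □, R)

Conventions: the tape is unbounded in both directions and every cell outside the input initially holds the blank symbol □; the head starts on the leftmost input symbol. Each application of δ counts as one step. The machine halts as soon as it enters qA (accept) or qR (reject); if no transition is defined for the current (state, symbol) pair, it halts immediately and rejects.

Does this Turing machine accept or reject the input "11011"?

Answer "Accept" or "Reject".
Step 0: [even]11011 (head at position 0)
Step 1: δ(even, 1) = (odd, 1, R)  ⊢  1[odd]1011 (head at position 1)
Step 2: δ(odd, 1) = (even, 1, R)  ⊢  11[even]011 (head at position 2)
Step 3: δ(even, 0) = (even, 0, R)  ⊢  110[even]11 (head at position 3)
Step 4: δ(even, 1) = (odd, 1, R)  ⊢  1101[odd]1 (head at position 4)
Step 5: δ(odd, 1) = (even, 1, R)  ⊢  11011[even]□ (head at position 5)
Step 6: δ(even, □) = (qA, □, R)  ⊢  11011□[qA]□ (head at position 6)
The machine is in qA, so it halts and accepts.

Final answer: Accept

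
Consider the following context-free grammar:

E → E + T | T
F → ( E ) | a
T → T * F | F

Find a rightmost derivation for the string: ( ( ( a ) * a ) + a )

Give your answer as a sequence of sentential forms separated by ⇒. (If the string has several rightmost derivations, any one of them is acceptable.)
Start with E.
Step 1: the rightmost non-terminal is E; apply E → T:  T
Step 2: the rightmost non-terminal is T; apply T → F:  F
Step 3: the rightmost non-terminal is F; apply F → ( E ):  ( E )
Step 4: the rightmost non-terminal is E; apply E → E + T:  ( E + T )
Step 5: the rightmost non-terminal is T; apply T → F:  ( E + F )
Step 6: the rightmost non-terminal is F; apply F → a:  ( E + a )
Step 7: the rightmost non-terminal is E; apply E → T:  ( T + a )
Step 8: the rightmost non-terminal is T; apply T → F:  ( F + a )
Step 9: the rightmost non-terminal is F; apply F → ( E ):  ( ( E ) + a )
Step 10: the rightmost non-terminal is E; apply E → T:  ( ( T ) + a )
Step 11: the rightmost non-terminal is T; apply T → T * F:  ( ( T * F ) + a )
Step 12: the rightmost non-terminal is F; apply F → a:  ( ( T * a ) + a )
Step 13: the rightmost non-terminal is T; apply T → F:  ( ( F * a ) + a )
Step 14: the rightmost non-terminal is F; apply F → ( E ):  ( ( ( E ) * a ) + a )
Step 15: the rightmost non-terminal is E; apply E → T:  ( ( ( T ) * a ) + a )
Step 16: the rightmost non-terminal is T; apply T → F:  ( ( ( F ) * a ) + a )
Step 17: the rightmost non-terminal is F; apply F → a:  ( ( ( a ) * a ) + a )

Final answer: E ⇒ T ⇒ F ⇒ ( E ) ⇒ ( E + T ) ⇒ ( E + F ) ⇒ ( E + a ) ⇒ ( T + a ) ⇒ ( F + a ) ⇒ ( ( E ) + a ) ⇒ ( ( T ) + a ) ⇒ ( ( T * F ) + a ) ⇒ ( ( T * a ) + a ) ⇒ ( ( F * a ) + a ) ⇒ ( ( ( E ) * a ) + a ) ⇒ ( ( ( T ) * a ) + a ) ⇒ ( ( ( F ) * a ) + a ) ⇒ ( ( ( a ) * a ) + a )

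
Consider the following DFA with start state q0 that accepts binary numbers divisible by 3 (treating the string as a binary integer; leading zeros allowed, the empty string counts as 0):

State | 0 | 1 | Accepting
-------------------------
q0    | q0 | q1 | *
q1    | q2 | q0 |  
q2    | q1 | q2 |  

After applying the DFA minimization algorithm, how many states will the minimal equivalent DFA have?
All 3 states are reachable from q0, so none can be removed as unreachable.
Table-filling: first mark every (accepting, non-accepting) pair as distinguishable (accepting: {q0}; non-accepting: {q1, q2}).
Round 1: (q1, q2) on '1' go to q0 and q2, already distinguishable → mark.
Every pair of states is distinguishable, so the DFA is already minimal.
Equivalence classes: {q0}, {q1}, {q2} → 3 states.

Final answer: 3 states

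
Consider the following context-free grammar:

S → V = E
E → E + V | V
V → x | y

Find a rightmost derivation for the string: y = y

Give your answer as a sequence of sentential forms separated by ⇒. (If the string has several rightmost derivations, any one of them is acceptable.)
Start with S.
Step 1: the rightmost non-terminal is S; apply S → V = E:  V = E
Step 2: the rightmost non-terminal is E; apply E → V:  V = V
Step 3: the rightmost non-terminal is V; apply V → y:  V = y
Step 4: the rightmost non-terminal is V; apply V → y:  y = y

Final answer: S ⇒ V = E ⇒ V = V ⇒ V = y ⇒ y = y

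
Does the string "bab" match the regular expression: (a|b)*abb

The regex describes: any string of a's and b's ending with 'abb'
No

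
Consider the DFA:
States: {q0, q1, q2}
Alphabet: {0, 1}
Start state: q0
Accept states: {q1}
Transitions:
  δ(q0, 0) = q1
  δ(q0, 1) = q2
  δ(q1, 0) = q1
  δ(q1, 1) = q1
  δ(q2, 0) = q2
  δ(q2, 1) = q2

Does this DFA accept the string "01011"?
Processing string "01011":
  q0 --0--> q1
  q1 --1--> q1
  q1 --0--> q1
  q1 --1--> q1
  q1 --1--> q1
Final state: q1
Accept states: {q1}
q1 is an accept state, so the string is accepted.

Final answer: Yes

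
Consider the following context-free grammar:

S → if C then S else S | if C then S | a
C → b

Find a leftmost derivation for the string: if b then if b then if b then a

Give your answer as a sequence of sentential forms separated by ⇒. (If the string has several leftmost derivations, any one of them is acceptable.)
Start with S.
Step 1: the leftmost non-terminal is S; apply S → if C then S:  if C then S
Step 2: the leftmost non-terminal is C; apply C → b:  if b then S
Step 3: the leftmost non-terminal is S; apply S → if C then S:  if b then if C then S
Step 4: the leftmost non-terminal is C; apply C → b:  if b then if b then S
Step 5: the leftmost non-terminal is S; apply S → if C then S:  if b then if b then if C then S
Step 6: the leftmost non-terminal is C; apply C → b:  if b then if b then if b then S
Step 7: the leftmost non-terminal is S; apply S → a:  if b then if b then if b then a

Final answer: S ⇒ if C then S ⇒ if b then S ⇒ if b then if C then S ⇒ if b then if b then S ⇒ if b then if b then if C then S ⇒ if b then if b then if b then S ⇒ if b then if b then if b then a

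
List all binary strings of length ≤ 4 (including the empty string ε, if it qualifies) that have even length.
Checking every binary string of length 0 to 4:
  Length 0: accepted: ε | rejected: (none)
  Length 1: accepted: (none) | rejected: 0, 1
  Length 2: accepted: 00, 01, 10, 11 | rejected: (none)
  Length 3: accepted: (none) | rejected: 000, 001, 010, 011, 100, 101, 110, 111
  Length 4: accepted: 0000, 0001, 0010, 0011, 0100, 0101, 0110, 0111, 1000, 1001, 1010, 1011, 1100, 1101, 1110, 1111 | rejected: (none)
Total: 21 string(s).

Final answer: ε, 00, 01, 10, 11, 0000, 0001, 0010, 0011, 0100, 0101, 0110, 0111, 1000, 1001, 1010, 1011, 1100, 1101, 1110, 1111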